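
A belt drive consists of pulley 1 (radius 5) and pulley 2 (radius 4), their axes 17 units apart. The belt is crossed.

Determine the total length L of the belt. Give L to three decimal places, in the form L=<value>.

crossed belt: β = asin((r1+r2)/C) = asin(9/17) = 31.9657°
wrap1 = wrap2 = π + 2β = 243.9314°
tangent length = C·cosβ = 14.4222
L = (r1+r2)·wrap + 2·C·cosβ = 9·4.2574 + 2·14.4222 = 67.1611

L=67.161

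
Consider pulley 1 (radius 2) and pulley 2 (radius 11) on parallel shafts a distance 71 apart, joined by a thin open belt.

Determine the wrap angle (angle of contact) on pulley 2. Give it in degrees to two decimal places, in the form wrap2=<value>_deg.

open belt: β = asin((r2−r1)/C) = asin(9/71) = 7.2824°
wrap1 = π − 2β = 165.4351°
wrap2 = π + 2β = 194.5649°

wrap2=194.56_deg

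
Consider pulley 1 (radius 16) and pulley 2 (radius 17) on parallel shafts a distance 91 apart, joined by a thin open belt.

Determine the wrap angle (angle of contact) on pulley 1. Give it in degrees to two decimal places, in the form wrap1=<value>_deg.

open belt: β = asin((r2−r1)/C) = asin(1/91) = 0.6296°
wrap1 = π − 2β = 178.7407°
wrap2 = π + 2β = 181.2593°

wrap1=178.74_deg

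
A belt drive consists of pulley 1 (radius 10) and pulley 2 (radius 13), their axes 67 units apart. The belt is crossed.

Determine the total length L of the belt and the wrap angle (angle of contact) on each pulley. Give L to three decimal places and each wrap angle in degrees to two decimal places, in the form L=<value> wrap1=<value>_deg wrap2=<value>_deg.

crossed belt: β = asin((r1+r2)/C) = asin(23/67) = 20.0771°
wrap1 = wrap2 = π + 2β = 220.1541°
tangent length = C·cosβ = 62.9285
L = (r1+r2)·wrap + 2·C·cosβ = 23·3.8424 + 2·62.9285 = 214.2326

L=214.233 wrap1=220.15_deg wrap2=220.15_deg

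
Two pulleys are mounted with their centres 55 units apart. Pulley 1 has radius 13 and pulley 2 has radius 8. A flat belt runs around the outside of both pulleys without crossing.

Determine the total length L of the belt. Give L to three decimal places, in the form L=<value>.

open belt: β = asin((r2−r1)/C) = asin(-5/55) = -5.2159°
wrap1 = π − 2β = 190.4318°
wrap2 = π + 2β = 169.5682°
tangent length = C·cosβ = 54.7723
L = r1·wrap1 + r2·wrap2 + 2·C·cosβ = 13·3.3237 + 8·2.9595 + 2·54.7723 = 176.4283

L=176.428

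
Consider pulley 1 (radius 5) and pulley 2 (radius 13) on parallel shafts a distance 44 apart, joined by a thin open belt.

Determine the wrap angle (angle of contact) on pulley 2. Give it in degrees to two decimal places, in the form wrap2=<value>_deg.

wrap2=200.95_deg

open belt: β = asin((r2−r1)/C) = asin(8/44) = 10.4757°
wrap1 = π − 2β = 159.0486°
wrap2 = π + 2β = 200.9514°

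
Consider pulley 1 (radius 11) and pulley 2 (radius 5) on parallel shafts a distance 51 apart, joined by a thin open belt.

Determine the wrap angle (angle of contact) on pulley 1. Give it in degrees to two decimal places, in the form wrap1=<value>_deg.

open belt: β = asin((r2−r1)/C) = asin(-6/51) = -6.7563°
wrap1 = π − 2β = 193.5127°
wrap2 = π + 2β = 166.4873°

wrap1=193.51_deg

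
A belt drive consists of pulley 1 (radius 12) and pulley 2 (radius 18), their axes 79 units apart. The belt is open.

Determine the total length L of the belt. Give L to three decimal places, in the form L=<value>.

open belt: β = asin((r2−r1)/C) = asin(6/79) = 4.3558°
wrap1 = π − 2β = 171.2885°
wrap2 = π + 2β = 188.7115°
tangent length = C·cosβ = 78.7718
L = r1·wrap1 + r2·wrap2 + 2·C·cosβ = 12·2.9895 + 18·3.2936 + 2·78.7718 = 252.7037

L=252.704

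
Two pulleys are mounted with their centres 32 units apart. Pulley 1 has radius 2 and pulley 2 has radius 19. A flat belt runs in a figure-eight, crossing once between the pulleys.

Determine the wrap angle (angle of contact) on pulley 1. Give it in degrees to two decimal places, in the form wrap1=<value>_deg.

wrap1=262.03_deg

crossed belt: β = asin((r1+r2)/C) = asin(21/32) = 41.0145°
wrap1 = wrap2 = π + 2β = 262.0290°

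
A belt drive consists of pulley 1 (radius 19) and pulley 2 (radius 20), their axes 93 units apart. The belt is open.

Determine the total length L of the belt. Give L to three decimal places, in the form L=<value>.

open belt: β = asin((r2−r1)/C) = asin(1/93) = 0.6161°
wrap1 = π − 2β = 178.7678°
wrap2 = π + 2β = 181.2322°
tangent length = C·cosβ = 92.9946
L = r1·wrap1 + r2·wrap2 + 2·C·cosβ = 19·3.1201 + 20·3.1631 + 2·92.9946 = 308.5329

L=308.533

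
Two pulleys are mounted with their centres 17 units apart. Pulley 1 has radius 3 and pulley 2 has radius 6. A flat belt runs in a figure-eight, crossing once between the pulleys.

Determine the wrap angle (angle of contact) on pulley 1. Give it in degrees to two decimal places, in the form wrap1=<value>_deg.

wrap1=243.93_deg

crossed belt: β = asin((r1+r2)/C) = asin(9/17) = 31.9657°
wrap1 = wrap2 = π + 2β = 243.9314°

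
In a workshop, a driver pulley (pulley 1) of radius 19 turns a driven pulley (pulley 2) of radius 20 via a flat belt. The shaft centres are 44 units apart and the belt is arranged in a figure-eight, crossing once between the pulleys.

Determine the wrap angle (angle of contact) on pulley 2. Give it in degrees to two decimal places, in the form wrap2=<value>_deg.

wrap2=304.84_deg

crossed belt: β = asin((r1+r2)/C) = asin(39/44) = 62.4198°
wrap1 = wrap2 = π + 2β = 304.8396°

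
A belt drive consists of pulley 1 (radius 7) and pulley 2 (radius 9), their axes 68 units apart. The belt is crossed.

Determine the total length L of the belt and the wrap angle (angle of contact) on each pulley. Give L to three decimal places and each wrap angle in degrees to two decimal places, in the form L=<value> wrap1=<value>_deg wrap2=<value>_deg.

L=190.048 wrap1=207.22_deg wrap2=207.22_deg

crossed belt: β = asin((r1+r2)/C) = asin(16/68) = 13.6090°
wrap1 = wrap2 = π + 2β = 207.2179°
tangent length = C·cosβ = 66.0908
L = (r1+r2)·wrap + 2·C·cosβ = 16·3.6166 + 2·66.0908 = 190.0479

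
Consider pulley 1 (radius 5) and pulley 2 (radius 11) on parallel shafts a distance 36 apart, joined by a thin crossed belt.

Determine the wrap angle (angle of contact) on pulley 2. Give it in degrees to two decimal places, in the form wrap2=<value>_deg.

crossed belt: β = asin((r1+r2)/C) = asin(16/36) = 26.3878°
wrap1 = wrap2 = π + 2β = 232.7756°

wrap2=232.78_deg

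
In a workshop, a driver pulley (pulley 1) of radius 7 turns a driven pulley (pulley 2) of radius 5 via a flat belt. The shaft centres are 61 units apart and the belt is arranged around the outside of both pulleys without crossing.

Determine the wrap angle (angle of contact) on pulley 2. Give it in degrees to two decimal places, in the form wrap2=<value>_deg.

open belt: β = asin((r2−r1)/C) = asin(-2/61) = -1.8789°
wrap1 = π − 2β = 183.7578°
wrap2 = π + 2β = 176.2422°

wrap2=176.24_deg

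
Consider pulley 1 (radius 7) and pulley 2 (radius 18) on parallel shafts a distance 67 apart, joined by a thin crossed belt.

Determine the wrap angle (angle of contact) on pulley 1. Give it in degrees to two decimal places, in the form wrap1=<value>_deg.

crossed belt: β = asin((r1+r2)/C) = asin(25/67) = 21.9090°
wrap1 = wrap2 = π + 2β = 223.8181°

wrap1=223.82_deg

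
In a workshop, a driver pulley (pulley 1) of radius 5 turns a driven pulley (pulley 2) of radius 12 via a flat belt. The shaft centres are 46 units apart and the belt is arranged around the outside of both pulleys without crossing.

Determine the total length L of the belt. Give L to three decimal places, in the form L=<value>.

open belt: β = asin((r2−r1)/C) = asin(7/46) = 8.7529°
wrap1 = π − 2β = 162.4941°
wrap2 = π + 2β = 197.5059°
tangent length = C·cosβ = 45.4643
L = r1·wrap1 + r2·wrap2 + 2·C·cosβ = 5·2.8361 + 12·3.4471 + 2·45.4643 = 146.4744

L=146.474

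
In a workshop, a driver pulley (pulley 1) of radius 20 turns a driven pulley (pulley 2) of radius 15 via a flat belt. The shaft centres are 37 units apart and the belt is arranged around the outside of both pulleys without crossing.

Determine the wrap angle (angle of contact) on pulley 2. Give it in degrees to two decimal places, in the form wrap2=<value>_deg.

wrap2=164.47_deg

open belt: β = asin((r2−r1)/C) = asin(-5/37) = -7.7664°
wrap1 = π − 2β = 195.5329°
wrap2 = π + 2β = 164.4671°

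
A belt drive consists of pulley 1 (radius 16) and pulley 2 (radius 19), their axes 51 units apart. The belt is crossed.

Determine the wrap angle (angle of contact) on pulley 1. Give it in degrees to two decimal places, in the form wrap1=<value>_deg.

crossed belt: β = asin((r1+r2)/C) = asin(35/51) = 43.3359°
wrap1 = wrap2 = π + 2β = 266.6718°

wrap1=266.67_deg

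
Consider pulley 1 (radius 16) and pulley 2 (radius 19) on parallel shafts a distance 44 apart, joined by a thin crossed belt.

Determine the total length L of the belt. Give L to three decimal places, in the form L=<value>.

L=227.668

crossed belt: β = asin((r1+r2)/C) = asin(35/44) = 52.6982°
wrap1 = wrap2 = π + 2β = 285.3964°
tangent length = C·cosβ = 26.6646
L = (r1+r2)·wrap + 2·C·cosβ = 35·4.9811 + 2·26.6646 = 227.6679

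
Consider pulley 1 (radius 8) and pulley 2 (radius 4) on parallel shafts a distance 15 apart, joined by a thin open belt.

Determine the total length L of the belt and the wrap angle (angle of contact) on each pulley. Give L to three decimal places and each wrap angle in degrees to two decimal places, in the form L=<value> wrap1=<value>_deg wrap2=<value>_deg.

open belt: β = asin((r2−r1)/C) = asin(-4/15) = -15.4660°
wrap1 = π − 2β = 210.9320°
wrap2 = π + 2β = 149.0680°
tangent length = C·cosβ = 14.4568
L = r1·wrap1 + r2·wrap2 + 2·C·cosβ = 8·3.6815 + 4·2.6017 + 2·14.4568 = 68.7722

L=68.772 wrap1=210.93_deg wrap2=149.07_deg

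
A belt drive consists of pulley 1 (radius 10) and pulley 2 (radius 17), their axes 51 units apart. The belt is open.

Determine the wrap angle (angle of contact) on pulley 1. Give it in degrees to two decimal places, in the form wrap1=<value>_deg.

open belt: β = asin((r2−r1)/C) = asin(7/51) = 7.8890°
wrap1 = π − 2β = 164.2219°
wrap2 = π + 2β = 195.7781°

wrap1=164.22_deg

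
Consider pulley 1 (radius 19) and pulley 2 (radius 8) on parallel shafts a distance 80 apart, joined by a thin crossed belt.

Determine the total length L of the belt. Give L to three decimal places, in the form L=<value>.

L=254.025

crossed belt: β = asin((r1+r2)/C) = asin(27/80) = 19.7246°
wrap1 = wrap2 = π + 2β = 219.4493°
tangent length = C·cosβ = 75.3060
L = (r1+r2)·wrap + 2·C·cosβ = 27·3.8301 + 2·75.3060 = 254.0251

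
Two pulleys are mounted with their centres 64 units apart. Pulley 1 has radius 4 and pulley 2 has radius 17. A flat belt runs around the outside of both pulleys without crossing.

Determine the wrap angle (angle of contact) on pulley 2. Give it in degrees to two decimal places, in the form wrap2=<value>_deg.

wrap2=203.44_deg

open belt: β = asin((r2−r1)/C) = asin(13/64) = 11.7198°
wrap1 = π − 2β = 156.5605°
wrap2 = π + 2β = 203.4395°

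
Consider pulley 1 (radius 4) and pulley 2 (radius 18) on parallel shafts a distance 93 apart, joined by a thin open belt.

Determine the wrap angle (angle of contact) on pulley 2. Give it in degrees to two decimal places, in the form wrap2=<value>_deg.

open belt: β = asin((r2−r1)/C) = asin(14/93) = 8.6581°
wrap1 = π − 2β = 162.6838°
wrap2 = π + 2β = 197.3162°

wrap2=197.32_deg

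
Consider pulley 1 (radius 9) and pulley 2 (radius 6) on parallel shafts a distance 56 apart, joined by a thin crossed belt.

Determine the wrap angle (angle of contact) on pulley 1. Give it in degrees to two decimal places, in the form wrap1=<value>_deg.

crossed belt: β = asin((r1+r2)/C) = asin(15/56) = 15.5368°
wrap1 = wrap2 = π + 2β = 211.0736°

wrap1=211.07_deg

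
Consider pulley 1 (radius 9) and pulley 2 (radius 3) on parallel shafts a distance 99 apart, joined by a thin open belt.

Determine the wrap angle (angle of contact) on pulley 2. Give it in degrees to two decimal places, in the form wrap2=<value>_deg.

open belt: β = asin((r2−r1)/C) = asin(-6/99) = -3.4746°
wrap1 = π − 2β = 186.9492°
wrap2 = π + 2β = 173.0508°

wrap2=173.05_deg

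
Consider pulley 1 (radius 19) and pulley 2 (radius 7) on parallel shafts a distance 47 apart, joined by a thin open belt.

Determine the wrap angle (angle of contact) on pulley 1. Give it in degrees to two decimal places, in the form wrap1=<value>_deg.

open belt: β = asin((r2−r1)/C) = asin(-12/47) = -14.7925°
wrap1 = π − 2β = 209.5850°
wrap2 = π + 2β = 150.4150°

wrap1=209.58_deg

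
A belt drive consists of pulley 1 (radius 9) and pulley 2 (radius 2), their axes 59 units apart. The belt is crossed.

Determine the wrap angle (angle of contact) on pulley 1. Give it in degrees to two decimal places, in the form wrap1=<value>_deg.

wrap1=201.49_deg

crossed belt: β = asin((r1+r2)/C) = asin(11/59) = 10.7451°
wrap1 = wrap2 = π + 2β = 201.4903°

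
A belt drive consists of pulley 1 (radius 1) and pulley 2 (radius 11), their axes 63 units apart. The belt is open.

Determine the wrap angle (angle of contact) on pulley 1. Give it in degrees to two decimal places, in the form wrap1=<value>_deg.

wrap1=161.73_deg

open belt: β = asin((r2−r1)/C) = asin(10/63) = 9.1332°
wrap1 = π − 2β = 161.7336°
wrap2 = π + 2β = 198.2664°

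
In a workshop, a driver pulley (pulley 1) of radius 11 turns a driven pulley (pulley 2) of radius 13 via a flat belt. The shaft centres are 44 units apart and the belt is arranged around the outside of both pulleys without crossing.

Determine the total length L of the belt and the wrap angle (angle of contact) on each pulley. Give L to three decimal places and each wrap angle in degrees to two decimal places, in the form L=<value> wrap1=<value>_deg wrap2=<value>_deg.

L=163.489 wrap1=174.79_deg wrap2=185.21_deg

open belt: β = asin((r2−r1)/C) = asin(2/44) = 2.6053°
wrap1 = π − 2β = 174.7895°
wrap2 = π + 2β = 185.2105°
tangent length = C·cosβ = 43.9545
L = r1·wrap1 + r2·wrap2 + 2·C·cosβ = 11·3.0507 + 13·3.2325 + 2·43.9545 = 163.4891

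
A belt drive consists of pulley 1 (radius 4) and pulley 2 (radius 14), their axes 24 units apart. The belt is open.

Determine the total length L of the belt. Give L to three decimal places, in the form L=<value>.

L=108.779

open belt: β = asin((r2−r1)/C) = asin(10/24) = 24.6243°
wrap1 = π − 2β = 130.7514°
wrap2 = π + 2β = 229.2486°
tangent length = C·cosβ = 21.8174
L = r1·wrap1 + r2·wrap2 + 2·C·cosβ = 4·2.2820 + 14·4.0011 + 2·21.8174 = 108.7790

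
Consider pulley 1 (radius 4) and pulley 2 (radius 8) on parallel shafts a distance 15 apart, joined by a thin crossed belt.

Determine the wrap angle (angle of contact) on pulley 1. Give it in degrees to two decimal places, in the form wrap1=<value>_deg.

crossed belt: β = asin((r1+r2)/C) = asin(12/15) = 53.1301°
wrap1 = wrap2 = π + 2β = 286.2602°

wrap1=286.26_deg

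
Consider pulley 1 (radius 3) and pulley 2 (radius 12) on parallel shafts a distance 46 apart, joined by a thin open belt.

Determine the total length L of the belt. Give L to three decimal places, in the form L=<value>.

open belt: β = asin((r2−r1)/C) = asin(9/46) = 11.2828°
wrap1 = π − 2β = 157.4344°
wrap2 = π + 2β = 202.5656°
tangent length = C·cosβ = 45.1110
L = r1·wrap1 + r2·wrap2 + 2·C·cosβ = 3·2.7477 + 12·3.5354 + 2·45.1110 = 140.8904

L=140.890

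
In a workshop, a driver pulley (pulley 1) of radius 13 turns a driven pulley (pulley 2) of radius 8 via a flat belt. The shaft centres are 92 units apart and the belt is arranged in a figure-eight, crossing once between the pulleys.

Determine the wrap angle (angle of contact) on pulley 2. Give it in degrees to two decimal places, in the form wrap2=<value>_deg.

wrap2=206.39_deg

crossed belt: β = asin((r1+r2)/C) = asin(21/92) = 13.1947°
wrap1 = wrap2 = π + 2β = 206.3894°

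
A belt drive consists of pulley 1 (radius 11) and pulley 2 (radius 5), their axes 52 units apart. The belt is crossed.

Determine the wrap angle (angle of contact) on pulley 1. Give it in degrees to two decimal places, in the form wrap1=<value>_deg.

crossed belt: β = asin((r1+r2)/C) = asin(16/52) = 17.9202°
wrap1 = wrap2 = π + 2β = 215.8404°

wrap1=215.84_deg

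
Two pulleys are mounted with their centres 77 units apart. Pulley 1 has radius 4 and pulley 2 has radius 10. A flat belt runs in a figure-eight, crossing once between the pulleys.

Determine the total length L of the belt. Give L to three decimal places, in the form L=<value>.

crossed belt: β = asin((r1+r2)/C) = asin(14/77) = 10.4757°
wrap1 = wrap2 = π + 2β = 200.9514°
tangent length = C·cosβ = 75.7166
L = (r1+r2)·wrap + 2·C·cosβ = 14·3.5073 + 2·75.7166 = 200.5348

L=200.535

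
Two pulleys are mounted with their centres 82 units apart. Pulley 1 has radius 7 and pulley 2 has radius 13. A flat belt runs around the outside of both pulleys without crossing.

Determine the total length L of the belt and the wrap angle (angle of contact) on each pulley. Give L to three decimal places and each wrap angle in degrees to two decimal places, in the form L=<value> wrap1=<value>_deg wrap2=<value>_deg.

open belt: β = asin((r2−r1)/C) = asin(6/82) = 4.1961°
wrap1 = π − 2β = 171.6078°
wrap2 = π + 2β = 188.3922°
tangent length = C·cosβ = 81.7802
L = r1·wrap1 + r2·wrap2 + 2·C·cosβ = 7·2.9951 + 13·3.2881 + 2·81.7802 = 227.2711

L=227.271 wrap1=171.61_deg wrap2=188.39_deg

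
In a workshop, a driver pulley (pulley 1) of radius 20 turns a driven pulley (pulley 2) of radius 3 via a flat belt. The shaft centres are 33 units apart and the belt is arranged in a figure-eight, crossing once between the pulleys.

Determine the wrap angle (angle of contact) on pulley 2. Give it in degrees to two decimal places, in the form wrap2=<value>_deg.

wrap2=268.37_deg

crossed belt: β = asin((r1+r2)/C) = asin(23/33) = 44.1844°
wrap1 = wrap2 = π + 2β = 268.3688°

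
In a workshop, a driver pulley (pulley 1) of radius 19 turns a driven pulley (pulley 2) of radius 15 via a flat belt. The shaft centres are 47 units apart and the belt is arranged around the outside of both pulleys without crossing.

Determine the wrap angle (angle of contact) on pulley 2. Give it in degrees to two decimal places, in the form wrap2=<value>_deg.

wrap2=170.24_deg

open belt: β = asin((r2−r1)/C) = asin(-4/47) = -4.8821°
wrap1 = π − 2β = 189.7643°
wrap2 = π + 2β = 170.2357°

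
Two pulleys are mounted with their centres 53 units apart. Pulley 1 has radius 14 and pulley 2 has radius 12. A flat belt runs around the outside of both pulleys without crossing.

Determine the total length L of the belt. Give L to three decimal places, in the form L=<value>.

open belt: β = asin((r2−r1)/C) = asin(-2/53) = -2.1626°
wrap1 = π − 2β = 184.3252°
wrap2 = π + 2β = 175.6748°
tangent length = C·cosβ = 52.9623
L = r1·wrap1 + r2·wrap2 + 2·C·cosβ = 14·3.2171 + 12·3.0661 + 2·52.9623 = 187.7569

L=187.757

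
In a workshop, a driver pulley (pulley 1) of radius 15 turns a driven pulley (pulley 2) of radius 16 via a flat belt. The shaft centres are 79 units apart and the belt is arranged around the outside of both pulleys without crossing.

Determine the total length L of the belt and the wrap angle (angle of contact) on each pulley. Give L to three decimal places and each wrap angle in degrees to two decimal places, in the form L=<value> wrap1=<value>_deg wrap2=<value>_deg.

open belt: β = asin((r2−r1)/C) = asin(1/79) = 0.7253°
wrap1 = π − 2β = 178.5494°
wrap2 = π + 2β = 181.4506°
tangent length = C·cosβ = 78.9937
L = r1·wrap1 + r2·wrap2 + 2·C·cosβ = 15·3.1163 + 16·3.1669 + 2·78.9937 = 255.4020

L=255.402 wrap1=178.55_deg wrap2=181.45_deg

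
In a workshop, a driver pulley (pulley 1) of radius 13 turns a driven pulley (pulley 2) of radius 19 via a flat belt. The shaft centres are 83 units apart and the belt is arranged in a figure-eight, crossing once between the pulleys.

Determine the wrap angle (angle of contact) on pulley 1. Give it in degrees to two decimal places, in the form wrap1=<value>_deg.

crossed belt: β = asin((r1+r2)/C) = asin(32/83) = 22.6774°
wrap1 = wrap2 = π + 2β = 225.3548°

wrap1=225.35_deg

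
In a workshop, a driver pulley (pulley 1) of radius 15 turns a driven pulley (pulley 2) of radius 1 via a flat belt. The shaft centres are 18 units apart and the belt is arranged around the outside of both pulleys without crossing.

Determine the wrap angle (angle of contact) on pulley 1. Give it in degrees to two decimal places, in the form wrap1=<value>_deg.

wrap1=282.12_deg

open belt: β = asin((r2−r1)/C) = asin(-14/18) = -51.0576°
wrap1 = π − 2β = 282.1151°
wrap2 = π + 2β = 77.8849°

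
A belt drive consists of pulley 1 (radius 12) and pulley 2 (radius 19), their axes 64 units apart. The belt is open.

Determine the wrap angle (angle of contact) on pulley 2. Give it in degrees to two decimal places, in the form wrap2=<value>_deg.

wrap2=192.56_deg

open belt: β = asin((r2−r1)/C) = asin(7/64) = 6.2793°
wrap1 = π − 2β = 167.4414°
wrap2 = π + 2β = 192.5586°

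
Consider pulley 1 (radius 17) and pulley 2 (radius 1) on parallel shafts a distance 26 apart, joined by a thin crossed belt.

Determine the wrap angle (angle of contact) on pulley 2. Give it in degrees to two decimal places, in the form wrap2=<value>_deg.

wrap2=267.63_deg

crossed belt: β = asin((r1+r2)/C) = asin(18/26) = 43.8131°
wrap1 = wrap2 = π + 2β = 267.6261°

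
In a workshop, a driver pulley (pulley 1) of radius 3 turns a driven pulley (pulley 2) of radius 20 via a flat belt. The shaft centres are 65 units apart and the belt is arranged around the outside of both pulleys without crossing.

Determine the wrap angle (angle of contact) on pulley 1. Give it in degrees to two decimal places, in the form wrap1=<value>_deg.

wrap1=149.68_deg

open belt: β = asin((r2−r1)/C) = asin(17/65) = 15.1614°
wrap1 = π − 2β = 149.6773°
wrap2 = π + 2β = 210.3227°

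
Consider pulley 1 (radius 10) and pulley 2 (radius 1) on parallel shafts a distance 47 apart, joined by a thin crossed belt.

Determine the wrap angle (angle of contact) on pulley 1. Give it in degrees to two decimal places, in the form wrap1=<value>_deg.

crossed belt: β = asin((r1+r2)/C) = asin(11/47) = 13.5352°
wrap1 = wrap2 = π + 2β = 207.0704°

wrap1=207.07_deg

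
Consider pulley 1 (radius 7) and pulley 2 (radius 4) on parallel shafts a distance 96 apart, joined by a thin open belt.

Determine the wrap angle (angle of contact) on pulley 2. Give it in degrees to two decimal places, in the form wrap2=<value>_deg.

open belt: β = asin((r2−r1)/C) = asin(-3/96) = -1.7908°
wrap1 = π − 2β = 183.5816°
wrap2 = π + 2β = 176.4184°

wrap2=176.42_deg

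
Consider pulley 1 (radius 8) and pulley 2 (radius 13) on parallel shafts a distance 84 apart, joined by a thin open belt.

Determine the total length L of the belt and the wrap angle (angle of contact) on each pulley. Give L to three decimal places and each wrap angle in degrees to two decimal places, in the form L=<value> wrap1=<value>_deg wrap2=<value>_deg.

open belt: β = asin((r2−r1)/C) = asin(5/84) = 3.4125°
wrap1 = π − 2β = 173.1750°
wrap2 = π + 2β = 186.8250°
tangent length = C·cosβ = 83.8511
L = r1·wrap1 + r2·wrap2 + 2·C·cosβ = 8·3.0225 + 13·3.2607 + 2·83.8511 = 234.2712

L=234.271 wrap1=173.18_deg wrap2=186.82_deg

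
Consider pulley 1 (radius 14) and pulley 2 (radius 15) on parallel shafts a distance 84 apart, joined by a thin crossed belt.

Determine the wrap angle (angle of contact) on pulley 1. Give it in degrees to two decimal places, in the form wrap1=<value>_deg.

wrap1=220.39_deg

crossed belt: β = asin((r1+r2)/C) = asin(29/84) = 20.1963°
wrap1 = wrap2 = π + 2β = 220.3927°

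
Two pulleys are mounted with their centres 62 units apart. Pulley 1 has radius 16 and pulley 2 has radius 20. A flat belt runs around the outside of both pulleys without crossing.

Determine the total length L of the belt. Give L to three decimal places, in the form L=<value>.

L=237.355

open belt: β = asin((r2−r1)/C) = asin(4/62) = 3.6991°
wrap1 = π − 2β = 172.6019°
wrap2 = π + 2β = 187.3981°
tangent length = C·cosβ = 61.8708
L = r1·wrap1 + r2·wrap2 + 2·C·cosβ = 16·3.0125 + 20·3.2707 + 2·61.8708 = 237.3555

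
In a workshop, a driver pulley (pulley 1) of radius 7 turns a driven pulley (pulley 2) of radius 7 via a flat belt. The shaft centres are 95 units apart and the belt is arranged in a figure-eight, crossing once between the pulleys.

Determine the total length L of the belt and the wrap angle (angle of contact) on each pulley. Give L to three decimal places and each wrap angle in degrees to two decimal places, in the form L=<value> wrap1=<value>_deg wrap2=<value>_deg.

crossed belt: β = asin((r1+r2)/C) = asin(14/95) = 8.4745°
wrap1 = wrap2 = π + 2β = 196.9489°
tangent length = C·cosβ = 93.9628
L = (r1+r2)·wrap + 2·C·cosβ = 14·3.4374 + 2·93.9628 = 236.0492

L=236.049 wrap1=196.95_deg wrap2=196.95_deg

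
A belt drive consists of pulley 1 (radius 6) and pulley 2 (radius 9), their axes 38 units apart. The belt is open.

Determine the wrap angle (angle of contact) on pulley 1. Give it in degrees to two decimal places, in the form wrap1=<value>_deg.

open belt: β = asin((r2−r1)/C) = asin(3/38) = 4.5281°
wrap1 = π − 2β = 170.9439°
wrap2 = π + 2β = 189.0561°

wrap1=170.94_deg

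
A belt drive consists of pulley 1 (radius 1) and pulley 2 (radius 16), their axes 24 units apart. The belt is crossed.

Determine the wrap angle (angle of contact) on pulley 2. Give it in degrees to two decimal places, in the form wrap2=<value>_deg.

wrap2=270.20_deg

crossed belt: β = asin((r1+r2)/C) = asin(17/24) = 45.0995°
wrap1 = wrap2 = π + 2β = 270.1989°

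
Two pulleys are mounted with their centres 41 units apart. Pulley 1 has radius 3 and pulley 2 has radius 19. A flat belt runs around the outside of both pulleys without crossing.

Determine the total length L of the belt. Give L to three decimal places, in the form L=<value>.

open belt: β = asin((r2−r1)/C) = asin(16/41) = 22.9697°
wrap1 = π − 2β = 134.0606°
wrap2 = π + 2β = 225.9394°
tangent length = C·cosβ = 37.7492
L = r1·wrap1 + r2·wrap2 + 2·C·cosβ = 3·2.3398 + 19·3.9434 + 2·37.7492 = 157.4421

L=157.442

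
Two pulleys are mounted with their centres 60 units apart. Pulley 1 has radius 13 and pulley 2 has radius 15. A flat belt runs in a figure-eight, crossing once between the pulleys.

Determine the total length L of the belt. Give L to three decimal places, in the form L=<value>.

L=221.286

crossed belt: β = asin((r1+r2)/C) = asin(28/60) = 27.8181°
wrap1 = wrap2 = π + 2β = 235.6363°
tangent length = C·cosβ = 53.0660
L = (r1+r2)·wrap + 2·C·cosβ = 28·4.1126 + 2·53.0660 = 221.2856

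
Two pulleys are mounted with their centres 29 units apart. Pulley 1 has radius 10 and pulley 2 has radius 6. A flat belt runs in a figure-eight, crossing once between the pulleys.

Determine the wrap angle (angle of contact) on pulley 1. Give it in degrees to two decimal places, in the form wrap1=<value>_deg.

crossed belt: β = asin((r1+r2)/C) = asin(16/29) = 33.4854°
wrap1 = wrap2 = π + 2β = 246.9708°

wrap1=246.97_deg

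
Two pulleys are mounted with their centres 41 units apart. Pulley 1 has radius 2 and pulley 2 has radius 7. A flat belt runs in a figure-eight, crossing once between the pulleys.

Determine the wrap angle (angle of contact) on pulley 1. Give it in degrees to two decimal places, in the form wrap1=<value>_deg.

crossed belt: β = asin((r1+r2)/C) = asin(9/41) = 12.6804°
wrap1 = wrap2 = π + 2β = 205.3608°

wrap1=205.36_deg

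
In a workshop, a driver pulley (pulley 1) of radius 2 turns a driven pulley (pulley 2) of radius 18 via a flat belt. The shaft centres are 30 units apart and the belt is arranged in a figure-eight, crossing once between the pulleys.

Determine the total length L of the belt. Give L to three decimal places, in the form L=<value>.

crossed belt: β = asin((r1+r2)/C) = asin(20/30) = 41.8103°
wrap1 = wrap2 = π + 2β = 263.6206°
tangent length = C·cosβ = 22.3607
L = (r1+r2)·wrap + 2·C·cosβ = 20·4.6010 + 2·22.3607 = 136.7423

L=136.742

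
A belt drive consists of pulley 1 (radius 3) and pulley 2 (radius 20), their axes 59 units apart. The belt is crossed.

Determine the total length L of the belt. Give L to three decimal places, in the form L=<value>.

crossed belt: β = asin((r1+r2)/C) = asin(23/59) = 22.9440°
wrap1 = wrap2 = π + 2β = 225.8879°
tangent length = C·cosβ = 54.3323
L = (r1+r2)·wrap + 2·C·cosβ = 23·3.9425 + 2·54.3323 = 199.3418

L=199.342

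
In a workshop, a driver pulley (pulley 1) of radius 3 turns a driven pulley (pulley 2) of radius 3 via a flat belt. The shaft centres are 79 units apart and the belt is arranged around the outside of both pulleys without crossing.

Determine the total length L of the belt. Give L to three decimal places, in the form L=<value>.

open belt: β = asin((r2−r1)/C) = asin(0/79) = 0.0000°
wrap1 = π − 2β = 180.0000°
wrap2 = π + 2β = 180.0000°
tangent length = C·cosβ = 79.0000
L = r1·wrap1 + r2·wrap2 + 2·C·cosβ = 3·3.1416 + 3·3.1416 + 2·79.0000 = 176.8496

L=176.850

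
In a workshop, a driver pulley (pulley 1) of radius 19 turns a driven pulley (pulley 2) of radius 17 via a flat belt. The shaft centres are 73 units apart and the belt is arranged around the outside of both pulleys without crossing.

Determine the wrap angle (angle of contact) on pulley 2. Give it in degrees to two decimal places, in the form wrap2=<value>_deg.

wrap2=176.86_deg

open belt: β = asin((r2−r1)/C) = asin(-2/73) = -1.5699°
wrap1 = π − 2β = 183.1399°
wrap2 = π + 2β = 176.8601°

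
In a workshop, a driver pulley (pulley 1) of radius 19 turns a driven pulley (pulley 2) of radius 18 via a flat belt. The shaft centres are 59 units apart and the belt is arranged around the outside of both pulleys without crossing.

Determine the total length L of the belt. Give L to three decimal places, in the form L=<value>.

L=234.256

open belt: β = asin((r2−r1)/C) = asin(-1/59) = -0.9712°
wrap1 = π − 2β = 181.9423°
wrap2 = π + 2β = 178.0577°
tangent length = C·cosβ = 58.9915
L = r1·wrap1 + r2·wrap2 + 2·C·cosβ = 19·3.1755 + 18·3.1077 + 2·58.9915 = 234.2559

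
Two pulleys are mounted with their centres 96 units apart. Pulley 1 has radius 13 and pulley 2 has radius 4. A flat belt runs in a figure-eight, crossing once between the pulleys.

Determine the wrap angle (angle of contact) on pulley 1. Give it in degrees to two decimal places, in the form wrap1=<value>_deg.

crossed belt: β = asin((r1+r2)/C) = asin(17/96) = 10.1999°
wrap1 = wrap2 = π + 2β = 200.3998°

wrap1=200.40_deg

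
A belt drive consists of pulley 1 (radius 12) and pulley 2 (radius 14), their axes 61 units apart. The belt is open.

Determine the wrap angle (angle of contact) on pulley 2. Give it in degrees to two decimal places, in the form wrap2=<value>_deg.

wrap2=183.76_deg

open belt: β = asin((r2−r1)/C) = asin(2/61) = 1.8789°
wrap1 = π − 2β = 176.2422°
wrap2 = π + 2β = 183.7578°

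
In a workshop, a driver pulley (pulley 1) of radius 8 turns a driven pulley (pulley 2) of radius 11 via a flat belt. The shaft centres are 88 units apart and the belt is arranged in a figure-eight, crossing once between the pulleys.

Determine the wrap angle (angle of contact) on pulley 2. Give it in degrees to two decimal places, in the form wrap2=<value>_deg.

crossed belt: β = asin((r1+r2)/C) = asin(19/88) = 12.4689°
wrap1 = wrap2 = π + 2β = 204.9377°

wrap2=204.94_deg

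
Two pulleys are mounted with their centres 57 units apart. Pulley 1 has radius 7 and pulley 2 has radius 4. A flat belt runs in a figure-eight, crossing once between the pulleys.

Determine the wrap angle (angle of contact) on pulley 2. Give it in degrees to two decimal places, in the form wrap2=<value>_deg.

wrap2=202.25_deg

crossed belt: β = asin((r1+r2)/C) = asin(11/57) = 11.1269°
wrap1 = wrap2 = π + 2β = 202.2538°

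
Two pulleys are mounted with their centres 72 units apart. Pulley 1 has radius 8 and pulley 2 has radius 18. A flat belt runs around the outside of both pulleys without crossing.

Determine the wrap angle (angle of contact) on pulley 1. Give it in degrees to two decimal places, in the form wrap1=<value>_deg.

open belt: β = asin((r2−r1)/C) = asin(10/72) = 7.9836°
wrap1 = π − 2β = 164.0329°
wrap2 = π + 2β = 195.9671°

wrap1=164.03_deg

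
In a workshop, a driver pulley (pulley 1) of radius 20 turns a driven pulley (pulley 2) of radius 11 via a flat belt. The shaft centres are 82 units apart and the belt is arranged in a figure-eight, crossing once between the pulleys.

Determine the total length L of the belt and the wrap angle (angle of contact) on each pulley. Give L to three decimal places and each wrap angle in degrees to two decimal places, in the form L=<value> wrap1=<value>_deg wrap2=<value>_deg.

crossed belt: β = asin((r1+r2)/C) = asin(31/82) = 22.2129°
wrap1 = wrap2 = π + 2β = 224.4257°
tangent length = C·cosβ = 75.9144
L = (r1+r2)·wrap + 2·C·cosβ = 31·3.9170 + 2·75.9144 = 273.2549

L=273.255 wrap1=224.43_deg wrap2=224.43_deg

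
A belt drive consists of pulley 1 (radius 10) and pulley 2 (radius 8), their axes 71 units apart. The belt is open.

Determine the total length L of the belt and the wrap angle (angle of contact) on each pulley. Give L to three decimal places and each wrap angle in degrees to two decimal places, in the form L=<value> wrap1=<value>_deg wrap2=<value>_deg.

open belt: β = asin((r2−r1)/C) = asin(-2/71) = -1.6142°
wrap1 = π − 2β = 183.2284°
wrap2 = π + 2β = 176.7716°
tangent length = C·cosβ = 70.9718
L = r1·wrap1 + r2·wrap2 + 2·C·cosβ = 10·3.1979 + 8·3.0852 + 2·70.9718 = 198.6050

L=198.605 wrap1=183.23_deg wrap2=176.77_deg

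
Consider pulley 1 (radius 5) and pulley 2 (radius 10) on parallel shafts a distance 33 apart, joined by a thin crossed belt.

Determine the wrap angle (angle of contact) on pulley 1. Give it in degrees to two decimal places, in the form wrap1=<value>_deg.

wrap1=234.07_deg

crossed belt: β = asin((r1+r2)/C) = asin(15/33) = 27.0357°
wrap1 = wrap2 = π + 2β = 234.0714°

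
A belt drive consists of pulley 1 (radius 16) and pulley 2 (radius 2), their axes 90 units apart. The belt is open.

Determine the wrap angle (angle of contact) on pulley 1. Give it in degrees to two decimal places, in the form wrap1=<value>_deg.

open belt: β = asin((r2−r1)/C) = asin(-14/90) = -8.9490°
wrap1 = π − 2β = 197.8980°
wrap2 = π + 2β = 162.1020°

wrap1=197.90_deg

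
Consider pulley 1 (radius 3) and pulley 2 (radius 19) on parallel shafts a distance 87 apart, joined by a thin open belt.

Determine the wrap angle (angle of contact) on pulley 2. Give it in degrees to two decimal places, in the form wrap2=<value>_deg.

open belt: β = asin((r2−r1)/C) = asin(16/87) = 10.5975°
wrap1 = π − 2β = 158.8050°
wrap2 = π + 2β = 201.1950°

wrap2=201.19_deg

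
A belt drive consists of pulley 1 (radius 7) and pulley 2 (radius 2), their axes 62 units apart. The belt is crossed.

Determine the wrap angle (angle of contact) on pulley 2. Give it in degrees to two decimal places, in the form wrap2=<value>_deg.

crossed belt: β = asin((r1+r2)/C) = asin(9/62) = 8.3466°
wrap1 = wrap2 = π + 2β = 196.6932°

wrap2=196.69_deg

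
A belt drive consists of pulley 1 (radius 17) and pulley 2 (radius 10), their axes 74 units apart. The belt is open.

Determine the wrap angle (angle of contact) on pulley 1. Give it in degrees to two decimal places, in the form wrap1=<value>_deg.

open belt: β = asin((r2−r1)/C) = asin(-7/74) = -5.4280°
wrap1 = π − 2β = 190.8560°
wrap2 = π + 2β = 169.1440°

wrap1=190.86_deg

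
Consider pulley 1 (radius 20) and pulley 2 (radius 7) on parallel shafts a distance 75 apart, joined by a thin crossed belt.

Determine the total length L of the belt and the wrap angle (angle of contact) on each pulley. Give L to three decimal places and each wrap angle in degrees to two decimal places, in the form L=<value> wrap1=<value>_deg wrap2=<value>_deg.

L=244.652 wrap1=222.20_deg wrap2=222.20_deg

crossed belt: β = asin((r1+r2)/C) = asin(27/75) = 21.1002°
wrap1 = wrap2 = π + 2β = 222.2004°
tangent length = C·cosβ = 69.9714
L = (r1+r2)·wrap + 2·C·cosβ = 27·3.8781 + 2·69.9714 = 244.6523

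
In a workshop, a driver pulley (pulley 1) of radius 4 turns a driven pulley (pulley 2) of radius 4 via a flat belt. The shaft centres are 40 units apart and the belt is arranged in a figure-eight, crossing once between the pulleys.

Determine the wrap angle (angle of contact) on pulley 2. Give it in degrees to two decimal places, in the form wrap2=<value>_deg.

crossed belt: β = asin((r1+r2)/C) = asin(8/40) = 11.5370°
wrap1 = wrap2 = π + 2β = 203.0739°

wrap2=203.07_deg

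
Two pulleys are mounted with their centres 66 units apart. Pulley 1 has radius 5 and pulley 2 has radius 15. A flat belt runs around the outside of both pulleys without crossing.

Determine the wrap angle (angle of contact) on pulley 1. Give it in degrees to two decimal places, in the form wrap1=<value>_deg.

wrap1=162.57_deg

open belt: β = asin((r2−r1)/C) = asin(10/66) = 8.7147°
wrap1 = π − 2β = 162.5705°
wrap2 = π + 2β = 197.4295°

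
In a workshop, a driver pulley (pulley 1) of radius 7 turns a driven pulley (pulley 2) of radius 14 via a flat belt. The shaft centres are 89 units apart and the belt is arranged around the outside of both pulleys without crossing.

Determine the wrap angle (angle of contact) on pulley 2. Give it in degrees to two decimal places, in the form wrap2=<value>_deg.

wrap2=189.02_deg

open belt: β = asin((r2−r1)/C) = asin(7/89) = 4.5111°
wrap1 = π − 2β = 170.9779°
wrap2 = π + 2β = 189.0221°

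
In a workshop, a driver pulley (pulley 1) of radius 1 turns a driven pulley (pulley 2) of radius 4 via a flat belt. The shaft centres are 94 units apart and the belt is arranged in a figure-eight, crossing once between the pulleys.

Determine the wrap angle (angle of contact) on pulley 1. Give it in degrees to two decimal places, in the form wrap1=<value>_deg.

wrap1=186.10_deg

crossed belt: β = asin((r1+r2)/C) = asin(5/94) = 3.0491°
wrap1 = wrap2 = π + 2β = 186.0982°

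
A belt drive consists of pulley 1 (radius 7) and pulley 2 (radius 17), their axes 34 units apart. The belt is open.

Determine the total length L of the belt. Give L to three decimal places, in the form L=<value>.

open belt: β = asin((r2−r1)/C) = asin(10/34) = 17.1046°
wrap1 = π − 2β = 145.7907°
wrap2 = π + 2β = 214.2093°
tangent length = C·cosβ = 32.4962
L = r1·wrap1 + r2·wrap2 + 2·C·cosβ = 7·2.5445 + 17·3.7387 + 2·32.4962 = 146.3612

L=146.361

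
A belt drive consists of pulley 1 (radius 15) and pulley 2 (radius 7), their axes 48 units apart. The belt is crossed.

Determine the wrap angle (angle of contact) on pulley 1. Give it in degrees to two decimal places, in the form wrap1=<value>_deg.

crossed belt: β = asin((r1+r2)/C) = asin(22/48) = 27.2796°
wrap1 = wrap2 = π + 2β = 234.5592°

wrap1=234.56_deg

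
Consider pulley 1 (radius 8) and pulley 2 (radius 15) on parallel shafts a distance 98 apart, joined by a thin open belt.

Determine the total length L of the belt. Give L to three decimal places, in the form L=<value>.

open belt: β = asin((r2−r1)/C) = asin(7/98) = 4.0960°
wrap1 = π − 2β = 171.8079°
wrap2 = π + 2β = 188.1921°
tangent length = C·cosβ = 97.7497
L = r1·wrap1 + r2·wrap2 + 2·C·cosβ = 8·2.9986 + 15·3.2846 + 2·97.7497 = 268.7568

L=268.757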